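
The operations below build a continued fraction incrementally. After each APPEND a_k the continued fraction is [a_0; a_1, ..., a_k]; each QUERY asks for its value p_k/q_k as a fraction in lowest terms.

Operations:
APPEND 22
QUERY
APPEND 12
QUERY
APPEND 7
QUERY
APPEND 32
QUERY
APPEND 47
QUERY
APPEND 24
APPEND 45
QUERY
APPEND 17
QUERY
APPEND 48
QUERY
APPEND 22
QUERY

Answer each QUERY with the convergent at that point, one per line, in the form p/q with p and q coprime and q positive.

APPEND 22: p_0 = 22·1 + 0 = 22, q_0 = 22·0 + 1 = 1 → 22/1
APPEND 12: p_1 = 12·22 + 1 = 265, q_1 = 12·1 + 0 = 12 → 265/12
APPEND 7: p_2 = 7·265 + 22 = 1877, q_2 = 7·12 + 1 = 85 → 1877/85
APPEND 32: p_3 = 32·1877 + 265 = 60329, q_3 = 32·85 + 12 = 2732 → 60329/2732
APPEND 47: p_4 = 47·60329 + 1877 = 2837340, q_4 = 47·2732 + 85 = 128489 → 2837340/128489
APPEND 24: p_5 = 24·2837340 + 60329 = 68156489, q_5 = 24·128489 + 2732 = 3086468 → 68156489/3086468
APPEND 45: p_6 = 45·68156489 + 2837340 = 3069879345, q_6 = 45·3086468 + 128489 = 139019549 → 3069879345/139019549
APPEND 17: p_7 = 17·3069879345 + 68156489 = 52256105354, q_7 = 17·139019549 + 3086468 = 2366418801 → 52256105354/2366418801
APPEND 48: p_8 = 48·52256105354 + 3069879345 = 2511362936337, q_8 = 48·2366418801 + 139019549 = 113727121997 → 2511362936337/113727121997
APPEND 22: p_9 = 22·2511362936337 + 52256105354 = 55302240704768, q_9 = 22·113727121997 + 2366418801 = 2504363102735 → 55302240704768/2504363102735

22/1
265/12
1877/85
60329/2732
2837340/128489
3069879345/139019549
52256105354/2366418801
2511362936337/113727121997
55302240704768/2504363102735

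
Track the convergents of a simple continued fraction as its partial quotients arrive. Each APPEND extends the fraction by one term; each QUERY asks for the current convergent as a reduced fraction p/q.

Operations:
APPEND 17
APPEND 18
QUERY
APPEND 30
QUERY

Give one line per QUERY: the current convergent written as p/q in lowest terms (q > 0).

APPEND 17: p_0 = 17·1 + 0 = 17, q_0 = 17·0 + 1 = 1 → 17/1
APPEND 18: p_1 = 18·17 + 1 = 307, q_1 = 18·1 + 0 = 18 → 307/18
APPEND 30: p_2 = 30·307 + 17 = 9227, q_2 = 30·18 + 1 = 541 → 9227/541

307/18
9227/541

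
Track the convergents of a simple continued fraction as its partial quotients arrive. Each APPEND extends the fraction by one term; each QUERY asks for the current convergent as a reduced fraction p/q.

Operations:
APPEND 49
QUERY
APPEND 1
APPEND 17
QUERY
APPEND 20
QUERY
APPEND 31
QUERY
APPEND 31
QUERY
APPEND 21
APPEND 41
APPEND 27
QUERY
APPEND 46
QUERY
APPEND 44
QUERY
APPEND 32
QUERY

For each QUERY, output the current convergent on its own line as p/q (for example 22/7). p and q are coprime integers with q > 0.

APPEND 49: p_0 = 49·1 + 0 = 49, q_0 = 49·0 + 1 = 1 → 49/1
APPEND 1: p_1 = 1·49 + 1 = 50, q_1 = 1·1 + 0 = 1 → 50/1
APPEND 17: p_2 = 17·50 + 49 = 899, q_2 = 17·1 + 1 = 18 → 899/18
APPEND 20: p_3 = 20·899 + 50 = 18030, q_3 = 20·18 + 1 = 361 → 18030/361
APPEND 31: p_4 = 31·18030 + 899 = 559829, q_4 = 31·361 + 18 = 11209 → 559829/11209
APPEND 31: p_5 = 31·559829 + 18030 = 17372729, q_5 = 31·11209 + 361 = 347840 → 17372729/347840
APPEND 21: p_6 = 21·17372729 + 559829 = 365387138, q_6 = 21·347840 + 11209 = 7315849 → 365387138/7315849
APPEND 41: p_7 = 41·365387138 + 17372729 = 14998245387, q_7 = 41·7315849 + 347840 = 300297649 → 14998245387/300297649
APPEND 27: p_8 = 27·14998245387 + 365387138 = 405318012587, q_8 = 27·300297649 + 7315849 = 8115352372 → 405318012587/8115352372
APPEND 46: p_9 = 46·405318012587 + 14998245387 = 18659626824389, q_9 = 46·8115352372 + 300297649 = 373606506761 → 18659626824389/373606506761
APPEND 44: p_10 = 44·18659626824389 + 405318012587 = 821428898285703, q_10 = 44·373606506761 + 8115352372 = 16446801649856 → 821428898285703/16446801649856
APPEND 32: p_11 = 32·821428898285703 + 18659626824389 = 26304384371966885, q_11 = 32·16446801649856 + 373606506761 = 526671259302153 → 26304384371966885/526671259302153

49/1
899/18
18030/361
559829/11209
17372729/347840
405318012587/8115352372
18659626824389/373606506761
821428898285703/16446801649856
26304384371966885/526671259302153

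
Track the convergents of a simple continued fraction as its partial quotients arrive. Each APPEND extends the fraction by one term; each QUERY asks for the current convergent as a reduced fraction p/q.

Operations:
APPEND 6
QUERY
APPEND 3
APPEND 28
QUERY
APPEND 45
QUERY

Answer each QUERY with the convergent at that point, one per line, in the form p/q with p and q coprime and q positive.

APPEND 6: p_0 = 6·1 + 0 = 6, q_0 = 6·0 + 1 = 1 → 6/1
APPEND 3: p_1 = 3·6 + 1 = 19, q_1 = 3·1 + 0 = 3 → 19/3
APPEND 28: p_2 = 28·19 + 6 = 538, q_2 = 28·3 + 1 = 85 → 538/85
APPEND 45: p_3 = 45·538 + 19 = 24229, q_3 = 45·85 + 3 = 3828 → 24229/3828

6/1
538/85
24229/3828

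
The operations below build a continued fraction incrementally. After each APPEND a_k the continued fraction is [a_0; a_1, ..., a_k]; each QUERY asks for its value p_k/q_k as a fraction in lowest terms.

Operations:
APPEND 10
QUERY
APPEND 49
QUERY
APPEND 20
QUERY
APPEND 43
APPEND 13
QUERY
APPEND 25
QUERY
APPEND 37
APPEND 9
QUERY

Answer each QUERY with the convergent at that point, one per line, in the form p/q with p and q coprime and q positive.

APPEND 10: p_0 = 10·1 + 0 = 10, q_0 = 10·0 + 1 = 1 → 10/1
APPEND 49: p_1 = 49·10 + 1 = 491, q_1 = 49·1 + 0 = 49 → 491/49
APPEND 20: p_2 = 20·491 + 10 = 9830, q_2 = 20·49 + 1 = 981 → 9830/981
APPEND 43: p_3 = 43·9830 + 491 = 423181, q_3 = 43·981 + 49 = 42232 → 423181/42232
APPEND 13: p_4 = 13·423181 + 9830 = 5511183, q_4 = 13·42232 + 981 = 549997 → 5511183/549997
APPEND 25: p_5 = 25·5511183 + 423181 = 138202756, q_5 = 25·549997 + 42232 = 13792157 → 138202756/13792157
APPEND 37: p_6 = 37·138202756 + 5511183 = 5119013155, q_6 = 37·13792157 + 549997 = 510859806 → 5119013155/510859806
APPEND 9: p_7 = 9·5119013155 + 138202756 = 46209321151, q_7 = 9·510859806 + 13792157 = 4611530411 → 46209321151/4611530411

10/1
491/49
9830/981
5511183/549997
138202756/13792157
46209321151/4611530411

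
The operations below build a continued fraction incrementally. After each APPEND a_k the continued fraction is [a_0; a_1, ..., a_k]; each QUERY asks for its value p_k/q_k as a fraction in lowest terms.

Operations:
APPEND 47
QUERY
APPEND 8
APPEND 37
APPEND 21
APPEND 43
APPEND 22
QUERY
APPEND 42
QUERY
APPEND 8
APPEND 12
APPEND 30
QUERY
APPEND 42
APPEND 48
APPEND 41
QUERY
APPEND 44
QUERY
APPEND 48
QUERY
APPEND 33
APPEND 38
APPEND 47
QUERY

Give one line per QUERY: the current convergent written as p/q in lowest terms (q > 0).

APPEND 47: p_0 = 47·1 + 0 = 47, q_0 = 47·0 + 1 = 1 → 47/1
APPEND 8: p_1 = 8·47 + 1 = 377, q_1 = 8·1 + 0 = 8 → 377/8
APPEND 37: p_2 = 37·377 + 47 = 13996, q_2 = 37·8 + 1 = 297 → 13996/297
APPEND 21: p_3 = 21·13996 + 377 = 294293, q_3 = 21·297 + 8 = 6245 → 294293/6245
APPEND 43: p_4 = 43·294293 + 13996 = 12668595, q_4 = 43·6245 + 297 = 268832 → 12668595/268832
APPEND 22: p_5 = 22·12668595 + 294293 = 279003383, q_5 = 22·268832 + 6245 = 5920549 → 279003383/5920549
APPEND 42: p_6 = 42·279003383 + 12668595 = 11730810681, q_6 = 42·5920549 + 268832 = 248931890 → 11730810681/248931890
APPEND 8: p_7 = 8·11730810681 + 279003383 = 94125488831, q_7 = 8·248931890 + 5920549 = 1997375669 → 94125488831/1997375669
APPEND 12: p_8 = 12·94125488831 + 11730810681 = 1141236676653, q_8 = 12·1997375669 + 248931890 = 24217439918 → 1141236676653/24217439918
APPEND 30: p_9 = 30·1141236676653 + 94125488831 = 34331225788421, q_9 = 30·24217439918 + 1997375669 = 728520573209 → 34331225788421/728520573209
APPEND 42: p_10 = 42·34331225788421 + 1141236676653 = 1443052719790335, q_10 = 42·728520573209 + 24217439918 = 30622081514696 → 1443052719790335/30622081514696
APPEND 48: p_11 = 48·1443052719790335 + 34331225788421 = 69300861775724501, q_11 = 48·30622081514696 + 728520573209 = 1470588433278617 → 69300861775724501/1470588433278617
APPEND 41: p_12 = 41·69300861775724501 + 1443052719790335 = 2842778385524494876, q_12 = 41·1470588433278617 + 30622081514696 = 60324747845937993 → 2842778385524494876/60324747845937993
APPEND 44: p_13 = 44·2842778385524494876 + 69300861775724501 = 125151549824853499045, q_13 = 44·60324747845937993 + 1470588433278617 = 2655759493654550309 → 125151549824853499045/2655759493654550309
APPEND 48: p_14 = 48·125151549824853499045 + 2842778385524494876 = 6010117169978492449036, q_14 = 48·2655759493654550309 + 60324747845937993 = 127536780443264352825 → 6010117169978492449036/127536780443264352825
APPEND 33: p_15 = 33·6010117169978492449036 + 125151549824853499045 = 198459018159115104317233, q_15 = 33·127536780443264352825 + 2655759493654550309 = 4211369514121378193534 → 198459018159115104317233/4211369514121378193534
APPEND 38: p_16 = 38·198459018159115104317233 + 6010117169978492449036 = 7547452807216352456503890, q_16 = 38·4211369514121378193534 + 127536780443264352825 = 160159578317055635707117 → 7547452807216352456503890/160159578317055635707117
APPEND 47: p_17 = 47·7547452807216352456503890 + 198459018159115104317233 = 354928740957327680560000063, q_17 = 47·160159578317055635707117 + 4211369514121378193534 = 7531711550415736256428033 → 354928740957327680560000063/7531711550415736256428033

47/1
279003383/5920549
11730810681/248931890
34331225788421/728520573209
2842778385524494876/60324747845937993
125151549824853499045/2655759493654550309
6010117169978492449036/127536780443264352825
354928740957327680560000063/7531711550415736256428033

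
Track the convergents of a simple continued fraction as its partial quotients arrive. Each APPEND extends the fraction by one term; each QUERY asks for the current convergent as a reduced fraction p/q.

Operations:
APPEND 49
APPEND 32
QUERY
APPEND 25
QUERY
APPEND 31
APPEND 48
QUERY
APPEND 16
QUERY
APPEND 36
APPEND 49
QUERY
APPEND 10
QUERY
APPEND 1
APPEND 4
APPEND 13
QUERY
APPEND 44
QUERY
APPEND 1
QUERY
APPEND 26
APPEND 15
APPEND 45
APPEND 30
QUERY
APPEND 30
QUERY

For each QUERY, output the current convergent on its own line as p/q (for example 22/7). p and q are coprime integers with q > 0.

APPEND 49: p_0 = 49·1 + 0 = 49, q_0 = 49·0 + 1 = 1 → 49/1
APPEND 32: p_1 = 32·49 + 1 = 1569, q_1 = 32·1 + 0 = 32 → 1569/32
APPEND 25: p_2 = 25·1569 + 49 = 39274, q_2 = 25·32 + 1 = 801 → 39274/801
APPEND 31: p_3 = 31·39274 + 1569 = 1219063, q_3 = 31·801 + 32 = 24863 → 1219063/24863
APPEND 48: p_4 = 48·1219063 + 39274 = 58554298, q_4 = 48·24863 + 801 = 1194225 → 58554298/1194225
APPEND 16: p_5 = 16·58554298 + 1219063 = 938087831, q_5 = 16·1194225 + 24863 = 19132463 → 938087831/19132463
APPEND 36: p_6 = 36·938087831 + 58554298 = 33829716214, q_6 = 36·19132463 + 1194225 = 689962893 → 33829716214/689962893
APPEND 49: p_7 = 49·33829716214 + 938087831 = 1658594182317, q_7 = 49·689962893 + 19132463 = 33827314220 → 1658594182317/33827314220
APPEND 10: p_8 = 10·1658594182317 + 33829716214 = 16619771539384, q_8 = 10·33827314220 + 689962893 = 338963105093 → 16619771539384/338963105093
APPEND 1: p_9 = 1·16619771539384 + 1658594182317 = 18278365721701, q_9 = 1·338963105093 + 33827314220 = 372790419313 → 18278365721701/372790419313
APPEND 4: p_10 = 4·18278365721701 + 16619771539384 = 89733234426188, q_10 = 4·372790419313 + 338963105093 = 1830124782345 → 89733234426188/1830124782345
APPEND 13: p_11 = 13·89733234426188 + 18278365721701 = 1184810413262145, q_11 = 13·1830124782345 + 372790419313 = 24164412589798 → 1184810413262145/24164412589798
APPEND 44: p_12 = 44·1184810413262145 + 89733234426188 = 52221391417960568, q_12 = 44·24164412589798 + 1830124782345 = 1065064278733457 → 52221391417960568/1065064278733457
APPEND 1: p_13 = 1·52221391417960568 + 1184810413262145 = 53406201831222713, q_13 = 1·1065064278733457 + 24164412589798 = 1089228691323255 → 53406201831222713/1089228691323255
APPEND 26: p_14 = 26·53406201831222713 + 52221391417960568 = 1440782639029751106, q_14 = 26·1089228691323255 + 1065064278733457 = 29385010253138087 → 1440782639029751106/29385010253138087
APPEND 15: p_15 = 15·1440782639029751106 + 53406201831222713 = 21665145787277489303, q_15 = 15·29385010253138087 + 1089228691323255 = 441864382488394560 → 21665145787277489303/441864382488394560
APPEND 45: p_16 = 45·21665145787277489303 + 1440782639029751106 = 976372343066516769741, q_16 = 45·441864382488394560 + 29385010253138087 = 19913282222230893287 → 976372343066516769741/19913282222230893287
APPEND 30: p_17 = 30·976372343066516769741 + 21665145787277489303 = 29312835437782780581533, q_17 = 30·19913282222230893287 + 441864382488394560 = 597840331049415193170 → 29312835437782780581533/597840331049415193170
APPEND 30: p_18 = 30·29312835437782780581533 + 976372343066516769741 = 880361435476549934215731, q_18 = 30·597840331049415193170 + 19913282222230893287 = 17955123213704686688387 → 880361435476549934215731/17955123213704686688387

1569/32
39274/801
58554298/1194225
938087831/19132463
1658594182317/33827314220
16619771539384/338963105093
1184810413262145/24164412589798
52221391417960568/1065064278733457
53406201831222713/1089228691323255
29312835437782780581533/597840331049415193170
880361435476549934215731/17955123213704686688387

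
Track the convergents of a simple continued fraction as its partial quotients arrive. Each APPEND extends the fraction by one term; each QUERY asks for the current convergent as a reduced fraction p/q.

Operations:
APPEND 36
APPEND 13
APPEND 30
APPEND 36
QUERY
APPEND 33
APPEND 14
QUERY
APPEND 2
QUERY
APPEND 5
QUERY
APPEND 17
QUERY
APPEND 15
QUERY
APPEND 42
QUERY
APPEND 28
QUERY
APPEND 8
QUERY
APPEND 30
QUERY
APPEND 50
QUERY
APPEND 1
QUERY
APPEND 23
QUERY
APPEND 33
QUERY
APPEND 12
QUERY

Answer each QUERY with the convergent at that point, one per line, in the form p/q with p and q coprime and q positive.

APPEND 36: p_0 = 36·1 + 0 = 36, q_0 = 36·0 + 1 = 1 → 36/1
APPEND 13: p_1 = 13·36 + 1 = 469, q_1 = 13·1 + 0 = 13 → 469/13
APPEND 30: p_2 = 30·469 + 36 = 14106, q_2 = 30·13 + 1 = 391 → 14106/391
APPEND 36: p_3 = 36·14106 + 469 = 508285, q_3 = 36·391 + 13 = 14089 → 508285/14089
APPEND 33: p_4 = 33·508285 + 14106 = 16787511, q_4 = 33·14089 + 391 = 465328 → 16787511/465328
APPEND 14: p_5 = 14·16787511 + 508285 = 235533439, q_5 = 14·465328 + 14089 = 6528681 → 235533439/6528681
APPEND 2: p_6 = 2·235533439 + 16787511 = 487854389, q_6 = 2·6528681 + 465328 = 13522690 → 487854389/13522690
APPEND 5: p_7 = 5·487854389 + 235533439 = 2674805384, q_7 = 5·13522690 + 6528681 = 74142131 → 2674805384/74142131
APPEND 17: p_8 = 17·2674805384 + 487854389 = 45959545917, q_8 = 17·74142131 + 13522690 = 1273938917 → 45959545917/1273938917
APPEND 15: p_9 = 15·45959545917 + 2674805384 = 692067994139, q_9 = 15·1273938917 + 74142131 = 19183225886 → 692067994139/19183225886
APPEND 42: p_10 = 42·692067994139 + 45959545917 = 29112815299755, q_10 = 42·19183225886 + 1273938917 = 806969426129 → 29112815299755/806969426129
APPEND 28: p_11 = 28·29112815299755 + 692067994139 = 815850896387279, q_11 = 28·806969426129 + 19183225886 = 22614327157498 → 815850896387279/22614327157498
APPEND 8: p_12 = 8·815850896387279 + 29112815299755 = 6555919986397987, q_12 = 8·22614327157498 + 806969426129 = 181721586686113 → 6555919986397987/181721586686113
APPEND 30: p_13 = 30·6555919986397987 + 815850896387279 = 197493450488326889, q_13 = 30·181721586686113 + 22614327157498 = 5474261927740888 → 197493450488326889/5474261927740888
APPEND 50: p_14 = 50·197493450488326889 + 6555919986397987 = 9881228444402742437, q_14 = 50·5474261927740888 + 181721586686113 = 273894817973730513 → 9881228444402742437/273894817973730513
APPEND 1: p_15 = 1·9881228444402742437 + 197493450488326889 = 10078721894891069326, q_15 = 1·273894817973730513 + 5474261927740888 = 279369079901471401 → 10078721894891069326/279369079901471401
APPEND 23: p_16 = 23·10078721894891069326 + 9881228444402742437 = 241691832026897336935, q_16 = 23·279369079901471401 + 273894817973730513 = 6699383655707572736 → 241691832026897336935/6699383655707572736
APPEND 33: p_17 = 33·241691832026897336935 + 10078721894891069326 = 7985909178782503188181, q_17 = 33·6699383655707572736 + 279369079901471401 = 221359029718251371689 → 7985909178782503188181/221359029718251371689
APPEND 12: p_18 = 12·7985909178782503188181 + 241691832026897336935 = 96072601977416935595107, q_18 = 12·221359029718251371689 + 6699383655707572736 = 2663007740274724033004 → 96072601977416935595107/2663007740274724033004

508285/14089
235533439/6528681
487854389/13522690
2674805384/74142131
45959545917/1273938917
692067994139/19183225886
29112815299755/806969426129
815850896387279/22614327157498
6555919986397987/181721586686113
197493450488326889/5474261927740888
9881228444402742437/273894817973730513
10078721894891069326/279369079901471401
241691832026897336935/6699383655707572736
7985909178782503188181/221359029718251371689
96072601977416935595107/2663007740274724033004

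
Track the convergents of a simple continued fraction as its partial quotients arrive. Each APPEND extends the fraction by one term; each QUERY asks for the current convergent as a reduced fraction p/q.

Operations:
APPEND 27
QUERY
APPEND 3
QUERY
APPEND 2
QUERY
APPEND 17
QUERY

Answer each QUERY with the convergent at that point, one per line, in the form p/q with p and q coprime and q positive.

APPEND 27: p_0 = 27·1 + 0 = 27, q_0 = 27·0 + 1 = 1 → 27/1
APPEND 3: p_1 = 3·27 + 1 = 82, q_1 = 3·1 + 0 = 3 → 82/3
APPEND 2: p_2 = 2·82 + 27 = 191, q_2 = 2·3 + 1 = 7 → 191/7
APPEND 17: p_3 = 17·191 + 82 = 3329, q_3 = 17·7 + 3 = 122 → 3329/122

27/1
82/3
191/7
3329/122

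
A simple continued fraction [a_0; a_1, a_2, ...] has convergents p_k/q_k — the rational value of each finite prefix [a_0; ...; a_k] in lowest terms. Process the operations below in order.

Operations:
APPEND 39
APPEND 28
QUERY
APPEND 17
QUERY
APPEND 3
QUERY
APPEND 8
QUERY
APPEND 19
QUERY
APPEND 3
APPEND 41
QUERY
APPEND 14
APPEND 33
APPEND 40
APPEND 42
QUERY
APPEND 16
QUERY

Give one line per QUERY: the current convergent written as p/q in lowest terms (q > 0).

1093/28
18620/477
56953/1459
474244/12149
9067589/232290
1143825040/29302069
892451518496305/22862479015264
14300460510563771/366343685405169

APPEND 39: p_0 = 39·1 + 0 = 39, q_0 = 39·0 + 1 = 1 → 39/1
APPEND 28: p_1 = 28·39 + 1 = 1093, q_1 = 28·1 + 0 = 28 → 1093/28
APPEND 17: p_2 = 17·1093 + 39 = 18620, q_2 = 17·28 + 1 = 477 → 18620/477
APPEND 3: p_3 = 3·18620 + 1093 = 56953, q_3 = 3·477 + 28 = 1459 → 56953/1459
APPEND 8: p_4 = 8·56953 + 18620 = 474244, q_4 = 8·1459 + 477 = 12149 → 474244/12149
APPEND 19: p_5 = 19·474244 + 56953 = 9067589, q_5 = 19·12149 + 1459 = 232290 → 9067589/232290
APPEND 3: p_6 = 3·9067589 + 474244 = 27677011, q_6 = 3·232290 + 12149 = 709019 → 27677011/709019
APPEND 41: p_7 = 41·27677011 + 9067589 = 1143825040, q_7 = 41·709019 + 232290 = 29302069 → 1143825040/29302069
APPEND 14: p_8 = 14·1143825040 + 27677011 = 16041227571, q_8 = 14·29302069 + 709019 = 410937985 → 16041227571/410937985
APPEND 33: p_9 = 33·16041227571 + 1143825040 = 530504334883, q_9 = 33·410937985 + 29302069 = 13590255574 → 530504334883/13590255574
APPEND 40: p_10 = 40·530504334883 + 16041227571 = 21236214622891, q_10 = 40·13590255574 + 410937985 = 544021160945 → 21236214622891/544021160945
APPEND 42: p_11 = 42·21236214622891 + 530504334883 = 892451518496305, q_11 = 42·544021160945 + 13590255574 = 22862479015264 → 892451518496305/22862479015264
APPEND 16: p_12 = 16·892451518496305 + 21236214622891 = 14300460510563771, q_12 = 16·22862479015264 + 544021160945 = 366343685405169 → 14300460510563771/366343685405169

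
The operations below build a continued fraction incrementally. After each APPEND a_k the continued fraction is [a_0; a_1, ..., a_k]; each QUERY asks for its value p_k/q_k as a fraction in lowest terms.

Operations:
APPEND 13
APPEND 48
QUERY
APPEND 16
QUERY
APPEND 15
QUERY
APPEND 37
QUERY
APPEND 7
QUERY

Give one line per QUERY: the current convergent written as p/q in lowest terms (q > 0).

625/48
10013/769
150820/11583
5590353/429340
39283291/3016963

APPEND 13: p_0 = 13·1 + 0 = 13, q_0 = 13·0 + 1 = 1 → 13/1
APPEND 48: p_1 = 48·13 + 1 = 625, q_1 = 48·1 + 0 = 48 → 625/48
APPEND 16: p_2 = 16·625 + 13 = 10013, q_2 = 16·48 + 1 = 769 → 10013/769
APPEND 15: p_3 = 15·10013 + 625 = 150820, q_3 = 15·769 + 48 = 11583 → 150820/11583
APPEND 37: p_4 = 37·150820 + 10013 = 5590353, q_4 = 37·11583 + 769 = 429340 → 5590353/429340
APPEND 7: p_5 = 7·5590353 + 150820 = 39283291, q_5 = 7·429340 + 11583 = 3016963 → 39283291/3016963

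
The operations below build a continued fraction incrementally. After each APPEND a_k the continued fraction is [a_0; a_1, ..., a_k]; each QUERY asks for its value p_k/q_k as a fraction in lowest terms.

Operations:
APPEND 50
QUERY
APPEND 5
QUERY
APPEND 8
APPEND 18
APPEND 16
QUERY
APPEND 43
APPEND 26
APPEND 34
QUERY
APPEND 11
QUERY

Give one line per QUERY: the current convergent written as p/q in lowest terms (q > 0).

50/1
251/5
598778/11929
22839861317/455021236
251909476739/5018601465

APPEND 50: p_0 = 50·1 + 0 = 50, q_0 = 50·0 + 1 = 1 → 50/1
APPEND 5: p_1 = 5·50 + 1 = 251, q_1 = 5·1 + 0 = 5 → 251/5
APPEND 8: p_2 = 8·251 + 50 = 2058, q_2 = 8·5 + 1 = 41 → 2058/41
APPEND 18: p_3 = 18·2058 + 251 = 37295, q_3 = 18·41 + 5 = 743 → 37295/743
APPEND 16: p_4 = 16·37295 + 2058 = 598778, q_4 = 16·743 + 41 = 11929 → 598778/11929
APPEND 43: p_5 = 43·598778 + 37295 = 25784749, q_5 = 43·11929 + 743 = 513690 → 25784749/513690
APPEND 26: p_6 = 26·25784749 + 598778 = 671002252, q_6 = 26·513690 + 11929 = 13367869 → 671002252/13367869
APPEND 34: p_7 = 34·671002252 + 25784749 = 22839861317, q_7 = 34·13367869 + 513690 = 455021236 → 22839861317/455021236
APPEND 11: p_8 = 11·22839861317 + 671002252 = 251909476739, q_8 = 11·455021236 + 13367869 = 5018601465 → 251909476739/5018601465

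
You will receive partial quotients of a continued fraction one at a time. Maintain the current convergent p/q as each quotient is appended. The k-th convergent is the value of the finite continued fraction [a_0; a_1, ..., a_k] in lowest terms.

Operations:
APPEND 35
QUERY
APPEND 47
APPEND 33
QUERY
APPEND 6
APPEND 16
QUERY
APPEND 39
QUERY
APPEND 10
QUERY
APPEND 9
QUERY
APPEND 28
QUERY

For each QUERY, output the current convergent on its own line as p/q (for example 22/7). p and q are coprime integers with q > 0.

35/1
54353/1552
5298577/151296
206972267/5909903
2075021247/59250326
18882163490/539162837
530775598967/15155809762

APPEND 35: p_0 = 35·1 + 0 = 35, q_0 = 35·0 + 1 = 1 → 35/1
APPEND 47: p_1 = 47·35 + 1 = 1646, q_1 = 47·1 + 0 = 47 → 1646/47
APPEND 33: p_2 = 33·1646 + 35 = 54353, q_2 = 33·47 + 1 = 1552 → 54353/1552
APPEND 6: p_3 = 6·54353 + 1646 = 327764, q_3 = 6·1552 + 47 = 9359 → 327764/9359
APPEND 16: p_4 = 16·327764 + 54353 = 5298577, q_4 = 16·9359 + 1552 = 151296 → 5298577/151296
APPEND 39: p_5 = 39·5298577 + 327764 = 206972267, q_5 = 39·151296 + 9359 = 5909903 → 206972267/5909903
APPEND 10: p_6 = 10·206972267 + 5298577 = 2075021247, q_6 = 10·5909903 + 151296 = 59250326 → 2075021247/59250326
APPEND 9: p_7 = 9·2075021247 + 206972267 = 18882163490, q_7 = 9·59250326 + 5909903 = 539162837 → 18882163490/539162837
APPEND 28: p_8 = 28·18882163490 + 2075021247 = 530775598967, q_8 = 28·539162837 + 59250326 = 15155809762 → 530775598967/15155809762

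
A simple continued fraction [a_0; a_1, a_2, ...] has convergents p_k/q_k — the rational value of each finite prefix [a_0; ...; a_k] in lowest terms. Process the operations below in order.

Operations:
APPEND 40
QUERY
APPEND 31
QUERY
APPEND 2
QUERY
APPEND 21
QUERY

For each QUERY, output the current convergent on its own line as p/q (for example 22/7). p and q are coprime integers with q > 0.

40/1
1241/31
2522/63
54203/1354

APPEND 40: p_0 = 40·1 + 0 = 40, q_0 = 40·0 + 1 = 1 → 40/1
APPEND 31: p_1 = 31·40 + 1 = 1241, q_1 = 31·1 + 0 = 31 → 1241/31
APPEND 2: p_2 = 2·1241 + 40 = 2522, q_2 = 2·31 + 1 = 63 → 2522/63
APPEND 21: p_3 = 21·2522 + 1241 = 54203, q_3 = 21·63 + 31 = 1354 → 54203/1354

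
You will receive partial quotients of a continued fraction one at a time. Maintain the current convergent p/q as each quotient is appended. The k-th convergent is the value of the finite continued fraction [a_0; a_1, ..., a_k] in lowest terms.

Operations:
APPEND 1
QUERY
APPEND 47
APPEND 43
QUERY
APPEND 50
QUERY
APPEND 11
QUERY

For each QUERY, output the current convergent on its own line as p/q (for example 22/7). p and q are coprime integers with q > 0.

APPEND 1: p_0 = 1·1 + 0 = 1, q_0 = 1·0 + 1 = 1 → 1/1
APPEND 47: p_1 = 47·1 + 1 = 48, q_1 = 47·1 + 0 = 47 → 48/47
APPEND 43: p_2 = 43·48 + 1 = 2065, q_2 = 43·47 + 1 = 2022 → 2065/2022
APPEND 50: p_3 = 50·2065 + 48 = 103298, q_3 = 50·2022 + 47 = 101147 → 103298/101147
APPEND 11: p_4 = 11·103298 + 2065 = 1138343, q_4 = 11·101147 + 2022 = 1114639 → 1138343/1114639

1/1
2065/2022
103298/101147
1138343/1114639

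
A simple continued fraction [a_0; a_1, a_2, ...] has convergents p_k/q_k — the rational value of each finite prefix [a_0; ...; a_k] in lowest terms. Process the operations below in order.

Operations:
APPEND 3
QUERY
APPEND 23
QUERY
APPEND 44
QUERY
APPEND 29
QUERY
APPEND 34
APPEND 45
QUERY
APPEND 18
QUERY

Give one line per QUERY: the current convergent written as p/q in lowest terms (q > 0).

3/1
70/23
3083/1013
89477/29400
137128022/45056985
2471349697/812026343

APPEND 3: p_0 = 3·1 + 0 = 3, q_0 = 3·0 + 1 = 1 → 3/1
APPEND 23: p_1 = 23·3 + 1 = 70, q_1 = 23·1 + 0 = 23 → 70/23
APPEND 44: p_2 = 44·70 + 3 = 3083, q_2 = 44·23 + 1 = 1013 → 3083/1013
APPEND 29: p_3 = 29·3083 + 70 = 89477, q_3 = 29·1013 + 23 = 29400 → 89477/29400
APPEND 34: p_4 = 34·89477 + 3083 = 3045301, q_4 = 34·29400 + 1013 = 1000613 → 3045301/1000613
APPEND 45: p_5 = 45·3045301 + 89477 = 137128022, q_5 = 45·1000613 + 29400 = 45056985 → 137128022/45056985
APPEND 18: p_6 = 18·137128022 + 3045301 = 2471349697, q_6 = 18·45056985 + 1000613 = 812026343 → 2471349697/812026343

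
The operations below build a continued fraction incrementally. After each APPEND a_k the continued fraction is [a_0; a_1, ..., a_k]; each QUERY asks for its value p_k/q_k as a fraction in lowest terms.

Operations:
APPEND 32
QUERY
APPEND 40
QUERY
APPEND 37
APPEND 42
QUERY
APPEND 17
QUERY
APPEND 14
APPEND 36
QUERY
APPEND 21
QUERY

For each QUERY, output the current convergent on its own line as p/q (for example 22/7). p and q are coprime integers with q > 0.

32/1
1281/40
1993299/62242
33933512/1059595
17208182324/537336187
361848891271/11298956499

APPEND 32: p_0 = 32·1 + 0 = 32, q_0 = 32·0 + 1 = 1 → 32/1
APPEND 40: p_1 = 40·32 + 1 = 1281, q_1 = 40·1 + 0 = 40 → 1281/40
APPEND 37: p_2 = 37·1281 + 32 = 47429, q_2 = 37·40 + 1 = 1481 → 47429/1481
APPEND 42: p_3 = 42·47429 + 1281 = 1993299, q_3 = 42·1481 + 40 = 62242 → 1993299/62242
APPEND 17: p_4 = 17·1993299 + 47429 = 33933512, q_4 = 17·62242 + 1481 = 1059595 → 33933512/1059595
APPEND 14: p_5 = 14·33933512 + 1993299 = 477062467, q_5 = 14·1059595 + 62242 = 14896572 → 477062467/14896572
APPEND 36: p_6 = 36·477062467 + 33933512 = 17208182324, q_6 = 36·14896572 + 1059595 = 537336187 → 17208182324/537336187
APPEND 21: p_7 = 21·17208182324 + 477062467 = 361848891271, q_7 = 21·537336187 + 14896572 = 11298956499 → 361848891271/11298956499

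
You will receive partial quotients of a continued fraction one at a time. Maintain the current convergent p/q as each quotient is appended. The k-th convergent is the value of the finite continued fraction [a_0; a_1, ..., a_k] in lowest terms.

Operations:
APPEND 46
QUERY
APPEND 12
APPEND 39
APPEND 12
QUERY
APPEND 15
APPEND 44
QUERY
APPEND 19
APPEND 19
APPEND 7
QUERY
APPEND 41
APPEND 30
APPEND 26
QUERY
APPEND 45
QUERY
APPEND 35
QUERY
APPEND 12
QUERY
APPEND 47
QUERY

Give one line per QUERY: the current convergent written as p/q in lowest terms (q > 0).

46/1
259909/5640
172750821/3748676
441558159245/9581769074
14199512959499349/308128049029441
639523519579958720/13877598123165629
22397522698258054549/486024062359826456
269409795898676613308/5846166346441083101
12684657929936058880025/275255842345090732203

APPEND 46: p_0 = 46·1 + 0 = 46, q_0 = 46·0 + 1 = 1 → 46/1
APPEND 12: p_1 = 12·46 + 1 = 553, q_1 = 12·1 + 0 = 12 → 553/12
APPEND 39: p_2 = 39·553 + 46 = 21613, q_2 = 39·12 + 1 = 469 → 21613/469
APPEND 12: p_3 = 12·21613 + 553 = 259909, q_3 = 12·469 + 12 = 5640 → 259909/5640
APPEND 15: p_4 = 15·259909 + 21613 = 3920248, q_4 = 15·5640 + 469 = 85069 → 3920248/85069
APPEND 44: p_5 = 44·3920248 + 259909 = 172750821, q_5 = 44·85069 + 5640 = 3748676 → 172750821/3748676
APPEND 19: p_6 = 19·172750821 + 3920248 = 3286185847, q_6 = 19·3748676 + 85069 = 71309913 → 3286185847/71309913
APPEND 19: p_7 = 19·3286185847 + 172750821 = 62610281914, q_7 = 19·71309913 + 3748676 = 1358637023 → 62610281914/1358637023
APPEND 7: p_8 = 7·62610281914 + 3286185847 = 441558159245, q_8 = 7·1358637023 + 71309913 = 9581769074 → 441558159245/9581769074
APPEND 41: p_9 = 41·441558159245 + 62610281914 = 18166494810959, q_9 = 41·9581769074 + 1358637023 = 394211169057 → 18166494810959/394211169057
APPEND 30: p_10 = 30·18166494810959 + 441558159245 = 545436402488015, q_10 = 30·394211169057 + 9581769074 = 11835916840784 → 545436402488015/11835916840784
APPEND 26: p_11 = 26·545436402488015 + 18166494810959 = 14199512959499349, q_11 = 26·11835916840784 + 394211169057 = 308128049029441 → 14199512959499349/308128049029441
APPEND 45: p_12 = 45·14199512959499349 + 545436402488015 = 639523519579958720, q_12 = 45·308128049029441 + 11835916840784 = 13877598123165629 → 639523519579958720/13877598123165629
APPEND 35: p_13 = 35·639523519579958720 + 14199512959499349 = 22397522698258054549, q_13 = 35·13877598123165629 + 308128049029441 = 486024062359826456 → 22397522698258054549/486024062359826456
APPEND 12: p_14 = 12·22397522698258054549 + 639523519579958720 = 269409795898676613308, q_14 = 12·486024062359826456 + 13877598123165629 = 5846166346441083101 → 269409795898676613308/5846166346441083101
APPEND 47: p_15 = 47·269409795898676613308 + 22397522698258054549 = 12684657929936058880025, q_15 = 47·5846166346441083101 + 486024062359826456 = 275255842345090732203 → 12684657929936058880025/275255842345090732203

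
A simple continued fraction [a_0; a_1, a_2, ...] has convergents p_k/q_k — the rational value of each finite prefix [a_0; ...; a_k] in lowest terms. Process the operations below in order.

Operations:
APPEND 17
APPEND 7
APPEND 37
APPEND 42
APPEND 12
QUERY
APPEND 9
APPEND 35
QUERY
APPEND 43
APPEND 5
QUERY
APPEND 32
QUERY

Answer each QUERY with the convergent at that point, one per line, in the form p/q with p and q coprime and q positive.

2252225/131384
718259090/41899789
155246250135/9056321339
4998785602529/291605167158

APPEND 17: p_0 = 17·1 + 0 = 17, q_0 = 17·0 + 1 = 1 → 17/1
APPEND 7: p_1 = 7·17 + 1 = 120, q_1 = 7·1 + 0 = 7 → 120/7
APPEND 37: p_2 = 37·120 + 17 = 4457, q_2 = 37·7 + 1 = 260 → 4457/260
APPEND 42: p_3 = 42·4457 + 120 = 187314, q_3 = 42·260 + 7 = 10927 → 187314/10927
APPEND 12: p_4 = 12·187314 + 4457 = 2252225, q_4 = 12·10927 + 260 = 131384 → 2252225/131384
APPEND 9: p_5 = 9·2252225 + 187314 = 20457339, q_5 = 9·131384 + 10927 = 1193383 → 20457339/1193383
APPEND 35: p_6 = 35·20457339 + 2252225 = 718259090, q_6 = 35·1193383 + 131384 = 41899789 → 718259090/41899789
APPEND 43: p_7 = 43·718259090 + 20457339 = 30905598209, q_7 = 43·41899789 + 1193383 = 1802884310 → 30905598209/1802884310
APPEND 5: p_8 = 5·30905598209 + 718259090 = 155246250135, q_8 = 5·1802884310 + 41899789 = 9056321339 → 155246250135/9056321339
APPEND 32: p_9 = 32·155246250135 + 30905598209 = 4998785602529, q_9 = 32·9056321339 + 1802884310 = 291605167158 → 4998785602529/291605167158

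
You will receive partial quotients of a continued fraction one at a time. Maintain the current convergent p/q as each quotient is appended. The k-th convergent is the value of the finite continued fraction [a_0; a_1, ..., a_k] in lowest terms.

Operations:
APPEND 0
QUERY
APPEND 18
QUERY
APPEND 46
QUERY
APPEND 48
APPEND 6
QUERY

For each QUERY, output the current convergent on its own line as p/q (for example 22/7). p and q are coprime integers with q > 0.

0/1
1/18
46/829
13300/239689

APPEND 0: p_0 = 0·1 + 0 = 0, q_0 = 0·0 + 1 = 1 → 0/1
APPEND 18: p_1 = 18·0 + 1 = 1, q_1 = 18·1 + 0 = 18 → 1/18
APPEND 46: p_2 = 46·1 + 0 = 46, q_2 = 46·18 + 1 = 829 → 46/829
APPEND 48: p_3 = 48·46 + 1 = 2209, q_3 = 48·829 + 18 = 39810 → 2209/39810
APPEND 6: p_4 = 6·2209 + 46 = 13300, q_4 = 6·39810 + 829 = 239689 → 13300/239689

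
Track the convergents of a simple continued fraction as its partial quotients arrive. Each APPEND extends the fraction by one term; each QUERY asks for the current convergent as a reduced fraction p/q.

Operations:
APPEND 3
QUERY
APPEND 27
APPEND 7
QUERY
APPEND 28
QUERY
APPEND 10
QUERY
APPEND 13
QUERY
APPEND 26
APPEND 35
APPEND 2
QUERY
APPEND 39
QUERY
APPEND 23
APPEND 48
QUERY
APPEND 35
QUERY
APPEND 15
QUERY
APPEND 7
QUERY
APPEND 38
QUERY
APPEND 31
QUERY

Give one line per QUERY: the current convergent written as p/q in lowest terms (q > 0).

APPEND 3: p_0 = 3·1 + 0 = 3, q_0 = 3·0 + 1 = 1 → 3/1
APPEND 27: p_1 = 27·3 + 1 = 82, q_1 = 27·1 + 0 = 27 → 82/27
APPEND 7: p_2 = 7·82 + 3 = 577, q_2 = 7·27 + 1 = 190 → 577/190
APPEND 28: p_3 = 28·577 + 82 = 16238, q_3 = 28·190 + 27 = 5347 → 16238/5347
APPEND 10: p_4 = 10·16238 + 577 = 162957, q_4 = 10·5347 + 190 = 53660 → 162957/53660
APPEND 13: p_5 = 13·162957 + 16238 = 2134679, q_5 = 13·53660 + 5347 = 702927 → 2134679/702927
APPEND 26: p_6 = 26·2134679 + 162957 = 55664611, q_6 = 26·702927 + 53660 = 18329762 → 55664611/18329762
APPEND 35: p_7 = 35·55664611 + 2134679 = 1950396064, q_7 = 35·18329762 + 702927 = 642244597 → 1950396064/642244597
APPEND 2: p_8 = 2·1950396064 + 55664611 = 3956456739, q_8 = 2·642244597 + 18329762 = 1302818956 → 3956456739/1302818956
APPEND 39: p_9 = 39·3956456739 + 1950396064 = 156252208885, q_9 = 39·1302818956 + 642244597 = 51452183881 → 156252208885/51452183881
APPEND 23: p_10 = 23·156252208885 + 3956456739 = 3597757261094, q_10 = 23·51452183881 + 1302818956 = 1184703048219 → 3597757261094/1184703048219
APPEND 48: p_11 = 48·3597757261094 + 156252208885 = 172848600741397, q_11 = 48·1184703048219 + 51452183881 = 56917198498393 → 172848600741397/56917198498393
APPEND 35: p_12 = 35·172848600741397 + 3597757261094 = 6053298783209989, q_12 = 35·56917198498393 + 1184703048219 = 1993286650491974 → 6053298783209989/1993286650491974
APPEND 15: p_13 = 15·6053298783209989 + 172848600741397 = 90972330348891232, q_13 = 15·1993286650491974 + 56917198498393 = 29956216955878003 → 90972330348891232/29956216955878003
APPEND 7: p_14 = 7·90972330348891232 + 6053298783209989 = 642859611225448613, q_14 = 7·29956216955878003 + 1993286650491974 = 211686805341637995 → 642859611225448613/211686805341637995
APPEND 38: p_15 = 38·642859611225448613 + 90972330348891232 = 24519637556915938526, q_15 = 38·211686805341637995 + 29956216955878003 = 8074054819938121813 → 24519637556915938526/8074054819938121813
APPEND 31: p_16 = 31·24519637556915938526 + 642859611225448613 = 760751623875619542919, q_16 = 31·8074054819938121813 + 211686805341637995 = 250507386223423414198 → 760751623875619542919/250507386223423414198

3/1
577/190
16238/5347
162957/53660
2134679/702927
3956456739/1302818956
156252208885/51452183881
172848600741397/56917198498393
6053298783209989/1993286650491974
90972330348891232/29956216955878003
642859611225448613/211686805341637995
24519637556915938526/8074054819938121813
760751623875619542919/250507386223423414198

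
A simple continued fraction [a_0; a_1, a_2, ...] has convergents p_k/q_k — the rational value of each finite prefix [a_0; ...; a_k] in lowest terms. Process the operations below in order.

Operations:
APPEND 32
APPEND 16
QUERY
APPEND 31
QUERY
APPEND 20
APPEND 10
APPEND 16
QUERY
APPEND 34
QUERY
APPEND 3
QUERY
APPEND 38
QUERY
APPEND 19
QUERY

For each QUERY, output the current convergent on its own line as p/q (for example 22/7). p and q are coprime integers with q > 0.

APPEND 32: p_0 = 32·1 + 0 = 32, q_0 = 32·0 + 1 = 1 → 32/1
APPEND 16: p_1 = 16·32 + 1 = 513, q_1 = 16·1 + 0 = 16 → 513/16
APPEND 31: p_2 = 31·513 + 32 = 15935, q_2 = 31·16 + 1 = 497 → 15935/497
APPEND 20: p_3 = 20·15935 + 513 = 319213, q_3 = 20·497 + 16 = 9956 → 319213/9956
APPEND 10: p_4 = 10·319213 + 15935 = 3208065, q_4 = 10·9956 + 497 = 100057 → 3208065/100057
APPEND 16: p_5 = 16·3208065 + 319213 = 51648253, q_5 = 16·100057 + 9956 = 1610868 → 51648253/1610868
APPEND 34: p_6 = 34·51648253 + 3208065 = 1759248667, q_6 = 34·1610868 + 100057 = 54869569 → 1759248667/54869569
APPEND 3: p_7 = 3·1759248667 + 51648253 = 5329394254, q_7 = 3·54869569 + 1610868 = 166219575 → 5329394254/166219575
APPEND 38: p_8 = 38·5329394254 + 1759248667 = 204276230319, q_8 = 38·166219575 + 54869569 = 6371213419 → 204276230319/6371213419
APPEND 19: p_9 = 19·204276230319 + 5329394254 = 3886577770315, q_9 = 19·6371213419 + 166219575 = 121219274536 → 3886577770315/121219274536

513/16
15935/497
51648253/1610868
1759248667/54869569
5329394254/166219575
204276230319/6371213419
3886577770315/121219274536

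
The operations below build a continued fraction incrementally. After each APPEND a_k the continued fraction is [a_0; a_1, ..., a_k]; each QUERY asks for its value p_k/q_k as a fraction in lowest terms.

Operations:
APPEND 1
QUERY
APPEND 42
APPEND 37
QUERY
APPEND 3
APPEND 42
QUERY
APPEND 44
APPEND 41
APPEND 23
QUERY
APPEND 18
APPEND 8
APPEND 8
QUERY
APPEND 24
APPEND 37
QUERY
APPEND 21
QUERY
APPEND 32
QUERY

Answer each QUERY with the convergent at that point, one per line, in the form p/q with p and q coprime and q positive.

1/1
1592/1555
203990/199249
8482169546/8285032599
10015941694573/9783157834702
8949788052350271/8741783026823585
188187164561805845/183813443559754444
6030939054030137311/5890771976938965793

APPEND 1: p_0 = 1·1 + 0 = 1, q_0 = 1·0 + 1 = 1 → 1/1
APPEND 42: p_1 = 42·1 + 1 = 43, q_1 = 42·1 + 0 = 42 → 43/42
APPEND 37: p_2 = 37·43 + 1 = 1592, q_2 = 37·42 + 1 = 1555 → 1592/1555
APPEND 3: p_3 = 3·1592 + 43 = 4819, q_3 = 3·1555 + 42 = 4707 → 4819/4707
APPEND 42: p_4 = 42·4819 + 1592 = 203990, q_4 = 42·4707 + 1555 = 199249 → 203990/199249
APPEND 44: p_5 = 44·203990 + 4819 = 8980379, q_5 = 44·199249 + 4707 = 8771663 → 8980379/8771663
APPEND 41: p_6 = 41·8980379 + 203990 = 368399529, q_6 = 41·8771663 + 199249 = 359837432 → 368399529/359837432
APPEND 23: p_7 = 23·368399529 + 8980379 = 8482169546, q_7 = 23·359837432 + 8771663 = 8285032599 → 8482169546/8285032599
APPEND 18: p_8 = 18·8482169546 + 368399529 = 153047451357, q_8 = 18·8285032599 + 359837432 = 149490424214 → 153047451357/149490424214
APPEND 8: p_9 = 8·153047451357 + 8482169546 = 1232861780402, q_9 = 8·149490424214 + 8285032599 = 1204208426311 → 1232861780402/1204208426311
APPEND 8: p_10 = 8·1232861780402 + 153047451357 = 10015941694573, q_10 = 8·1204208426311 + 149490424214 = 9783157834702 → 10015941694573/9783157834702
APPEND 24: p_11 = 24·10015941694573 + 1232861780402 = 241615462450154, q_11 = 24·9783157834702 + 1204208426311 = 235999996459159 → 241615462450154/235999996459159
APPEND 37: p_12 = 37·241615462450154 + 10015941694573 = 8949788052350271, q_12 = 37·235999996459159 + 9783157834702 = 8741783026823585 → 8949788052350271/8741783026823585
APPEND 21: p_13 = 21·8949788052350271 + 241615462450154 = 188187164561805845, q_13 = 21·8741783026823585 + 235999996459159 = 183813443559754444 → 188187164561805845/183813443559754444
APPEND 32: p_14 = 32·188187164561805845 + 8949788052350271 = 6030939054030137311, q_14 = 32·183813443559754444 + 8741783026823585 = 5890771976938965793 → 6030939054030137311/5890771976938965793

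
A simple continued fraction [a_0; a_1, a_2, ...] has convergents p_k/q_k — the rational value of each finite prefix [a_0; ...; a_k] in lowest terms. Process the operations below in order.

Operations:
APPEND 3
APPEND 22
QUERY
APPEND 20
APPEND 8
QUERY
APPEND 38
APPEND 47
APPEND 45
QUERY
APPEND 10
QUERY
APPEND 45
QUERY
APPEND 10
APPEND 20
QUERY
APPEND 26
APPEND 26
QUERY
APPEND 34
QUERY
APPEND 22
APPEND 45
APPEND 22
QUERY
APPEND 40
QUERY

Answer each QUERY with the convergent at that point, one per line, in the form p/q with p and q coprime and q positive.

APPEND 3: p_0 = 3·1 + 0 = 3, q_0 = 3·0 + 1 = 1 → 3/1
APPEND 22: p_1 = 22·3 + 1 = 67, q_1 = 22·1 + 0 = 22 → 67/22
APPEND 20: p_2 = 20·67 + 3 = 1343, q_2 = 20·22 + 1 = 441 → 1343/441
APPEND 8: p_3 = 8·1343 + 67 = 10811, q_3 = 8·441 + 22 = 3550 → 10811/3550
APPEND 38: p_4 = 38·10811 + 1343 = 412161, q_4 = 38·3550 + 441 = 135341 → 412161/135341
APPEND 47: p_5 = 47·412161 + 10811 = 19382378, q_5 = 47·135341 + 3550 = 6364577 → 19382378/6364577
APPEND 45: p_6 = 45·19382378 + 412161 = 872619171, q_6 = 45·6364577 + 135341 = 286541306 → 872619171/286541306
APPEND 10: p_7 = 10·872619171 + 19382378 = 8745574088, q_7 = 10·286541306 + 6364577 = 2871777637 → 8745574088/2871777637
APPEND 45: p_8 = 45·8745574088 + 872619171 = 394423453131, q_8 = 45·2871777637 + 286541306 = 129516534971 → 394423453131/129516534971
APPEND 10: p_9 = 10·394423453131 + 8745574088 = 3952980105398, q_9 = 10·129516534971 + 2871777637 = 1298037127347 → 3952980105398/1298037127347
APPEND 20: p_10 = 20·3952980105398 + 394423453131 = 79454025561091, q_10 = 20·1298037127347 + 129516534971 = 26090259081911 → 79454025561091/26090259081911
APPEND 26: p_11 = 26·79454025561091 + 3952980105398 = 2069757644693764, q_11 = 26·26090259081911 + 1298037127347 = 679644773257033 → 2069757644693764/679644773257033
APPEND 26: p_12 = 26·2069757644693764 + 79454025561091 = 53893152787598955, q_12 = 26·679644773257033 + 26090259081911 = 17696854363764769 → 53893152787598955/17696854363764769
APPEND 34: p_13 = 34·53893152787598955 + 2069757644693764 = 1834436952423058234, q_13 = 34·17696854363764769 + 679644773257033 = 602372693141259179 → 1834436952423058234/602372693141259179
APPEND 22: p_14 = 22·1834436952423058234 + 53893152787598955 = 40411506106094880103, q_14 = 22·602372693141259179 + 17696854363764769 = 13269896103471466707 → 40411506106094880103/13269896103471466707
APPEND 45: p_15 = 45·40411506106094880103 + 1834436952423058234 = 1820352211726692662869, q_15 = 45·13269896103471466707 + 602372693141259179 = 597747697349357260994 → 1820352211726692662869/597747697349357260994
APPEND 22: p_16 = 22·1820352211726692662869 + 40411506106094880103 = 40088160164093333463221, q_16 = 22·597747697349357260994 + 13269896103471466707 = 13163719237789331208575 → 40088160164093333463221/13163719237789331208575
APPEND 40: p_17 = 40·40088160164093333463221 + 1820352211726692662869 = 1605346758775460031191709, q_17 = 40·13163719237789331208575 + 597747697349357260994 = 527146517208922605603994 → 1605346758775460031191709/527146517208922605603994

67/22
10811/3550
872619171/286541306
8745574088/2871777637
394423453131/129516534971
79454025561091/26090259081911
53893152787598955/17696854363764769
1834436952423058234/602372693141259179
40088160164093333463221/13163719237789331208575
1605346758775460031191709/527146517208922605603994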